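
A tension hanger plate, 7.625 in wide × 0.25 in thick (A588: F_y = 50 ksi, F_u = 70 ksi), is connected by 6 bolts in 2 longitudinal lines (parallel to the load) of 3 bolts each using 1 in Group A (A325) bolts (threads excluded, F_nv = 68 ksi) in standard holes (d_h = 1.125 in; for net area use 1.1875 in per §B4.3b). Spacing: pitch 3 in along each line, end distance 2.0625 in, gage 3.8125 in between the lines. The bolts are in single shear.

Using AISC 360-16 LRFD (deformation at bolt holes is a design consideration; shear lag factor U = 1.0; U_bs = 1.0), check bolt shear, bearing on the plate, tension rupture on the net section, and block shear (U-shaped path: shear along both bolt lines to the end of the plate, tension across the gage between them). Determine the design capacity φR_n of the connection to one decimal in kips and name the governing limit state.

Bolt shear: A_b = π(1)²/4 = 0.7854 in². φR_n = 0.75 × 68 × 0.7854 × 6 × 1 = 240.3 kips.
Bearing (0.25 in plate, F_u = 70 ksi): end bolts L_c = 2.0625 − 1.125/2 = 1.5, R_n = min(1.2×1.5×0.25×70, 2.4×1×0.25×70) = 31.5 kips/bolt; interior L_c = 3 − 1.125 = 1.875, R_n = 39.375 kips/bolt. φR_n = 0.75 × (2×31.5 + 4×39.375) = 165.4 kips.
Tension rupture (net): A_n = (7.625 − 2×1.1875)×0.25 = 1.3125 in² (U = 1.0, A_e = A_n). φR_n = 0.75 × 70 × 1.3125 = 68.9 kips.
Block shear: shear path 2×[2.0625+2×3] = 2×8.0625 in, A_gv = 4.0313, A_nv = 2×(8.0625 − 2.5×1.1875)×0.25 = 2.5469 in²; tension across gage: (3.8125 − 1×1.1875)×0.25 = 0.65625 in². R_n = min(0.6×70×2.5469, 0.6×50×4.0313) + 1.0×70×0.65625 = min(106.97, 120.94) + 45.938 = 152.91 kips. φR_n = 0.75 × 152.91 = 114.7 kips.
Governing: min(240.3, 165.4, 68.9, 114.7) = 68.9 kips → net-section rupture.

68.9 kips (net-section rupture governs)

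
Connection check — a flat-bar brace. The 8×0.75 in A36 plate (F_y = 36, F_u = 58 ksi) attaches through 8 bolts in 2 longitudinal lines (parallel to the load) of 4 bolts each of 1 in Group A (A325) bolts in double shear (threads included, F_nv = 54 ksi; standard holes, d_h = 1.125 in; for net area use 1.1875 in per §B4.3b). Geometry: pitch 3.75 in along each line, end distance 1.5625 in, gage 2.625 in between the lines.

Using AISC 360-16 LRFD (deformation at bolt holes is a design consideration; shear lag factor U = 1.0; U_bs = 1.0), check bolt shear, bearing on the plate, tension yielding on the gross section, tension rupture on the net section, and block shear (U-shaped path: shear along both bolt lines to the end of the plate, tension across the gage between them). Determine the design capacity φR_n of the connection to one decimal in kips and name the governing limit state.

Bolt shear: A_b = π(1)²/4 = 0.7854 in². φR_n = 0.75 × 54 × 0.7854 × 8 × 2 = 508.9 kips.
Bearing (0.75 in plate, F_u = 58 ksi): end bolts L_c = 1.5625 − 1.125/2 = 1, R_n = min(1.2×1×0.75×58, 2.4×1×0.75×58) = 52.2 kips/bolt; interior L_c = 3.75 − 1.125 = 2.625, R_n = 104.4 kips/bolt. φR_n = 0.75 × (2×52.2 + 6×104.4) = 548.1 kips.
Tension yield (gross): A_g = 8×0.75 = 6 in². φR_n = 0.90 × 36 × 6 = 194.4 kips.
Tension rupture (net): A_n = (8 − 2×1.1875)×0.75 = 4.2188 in² (U = 1.0, A_e = A_n). φR_n = 0.75 × 58 × 4.2188 = 183.5 kips.
Block shear: shear path 2×[1.5625+3×3.75] = 2×12.8125 in, A_gv = 19.219, A_nv = 2×(12.8125 − 3.5×1.1875)×0.75 = 12.984 in²; tension across gage: (2.625 − 1×1.1875)×0.75 = 1.0781 in². R_n = min(0.6×58×12.984, 0.6×36×19.219) + 1.0×58×1.0781 = min(451.84, 415.13) + 62.53 = 477.66 kips. φR_n = 0.75 × 477.66 = 358.2 kips.
Governing: min(508.9, 548.1, 194.4, 183.5, 358.2) = 183.5 kips → net-section rupture.

183.5 kips (net-section rupture governs)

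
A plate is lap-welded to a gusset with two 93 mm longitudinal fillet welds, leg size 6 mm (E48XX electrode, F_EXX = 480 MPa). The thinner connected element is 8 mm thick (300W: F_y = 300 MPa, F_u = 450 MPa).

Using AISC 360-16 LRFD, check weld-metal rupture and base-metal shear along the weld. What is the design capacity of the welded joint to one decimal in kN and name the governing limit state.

170.4 kN (weld metal governs)

Weld metal: throat = 0.707×6 = 4.242 mm, L = 2×93 = 186 mm. φR_n = 0.75 × 0.6 × 480 × 4.242 × 186 = 170.4 kN.
Base metal shear (8 mm plate): yield φR_n = 1.0×0.6×300×8×186 = 267.8 kN; rupture φR_n = 0.75×0.6×450×8×186 = 301.3 kN; take 267.8 kN (yield).
Governing: min(170.4, 267.8) = 170.4 kN → weld metal.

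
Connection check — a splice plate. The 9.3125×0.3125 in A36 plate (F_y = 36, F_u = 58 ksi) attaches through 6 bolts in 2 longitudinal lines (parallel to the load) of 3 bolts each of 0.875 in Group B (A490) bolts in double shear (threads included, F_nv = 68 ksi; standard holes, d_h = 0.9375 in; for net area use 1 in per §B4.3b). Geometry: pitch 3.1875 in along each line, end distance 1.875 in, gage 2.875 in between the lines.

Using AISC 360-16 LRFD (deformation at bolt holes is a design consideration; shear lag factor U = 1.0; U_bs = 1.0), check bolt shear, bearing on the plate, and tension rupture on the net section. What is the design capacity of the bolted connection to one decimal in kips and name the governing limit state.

99.4 kips (net-section rupture governs)

Bolt shear: A_b = π(0.875)²/4 = 0.60132 in². φR_n = 0.75 × 68 × 0.60132 × 6 × 2 = 368.0 kips.
Bearing (0.3125 in plate, F_u = 58 ksi): end bolts L_c = 1.875 − 0.9375/2 = 1.40625, R_n = min(1.2×1.40625×0.3125×58, 2.4×0.875×0.3125×58) = 30.586 kips/bolt; interior L_c = 3.1875 − 0.9375 = 2.25, R_n = 38.063 kips/bolt. φR_n = 0.75 × (2×30.586 + 4×38.063) = 160.1 kips.
Tension rupture (net): A_n = (9.3125 − 2×1)×0.3125 = 2.2852 in² (U = 1.0, A_e = A_n). φR_n = 0.75 × 58 × 2.2852 = 99.4 kips.
Governing: min(368.0, 160.1, 99.4) = 99.4 kips → net-section rupture.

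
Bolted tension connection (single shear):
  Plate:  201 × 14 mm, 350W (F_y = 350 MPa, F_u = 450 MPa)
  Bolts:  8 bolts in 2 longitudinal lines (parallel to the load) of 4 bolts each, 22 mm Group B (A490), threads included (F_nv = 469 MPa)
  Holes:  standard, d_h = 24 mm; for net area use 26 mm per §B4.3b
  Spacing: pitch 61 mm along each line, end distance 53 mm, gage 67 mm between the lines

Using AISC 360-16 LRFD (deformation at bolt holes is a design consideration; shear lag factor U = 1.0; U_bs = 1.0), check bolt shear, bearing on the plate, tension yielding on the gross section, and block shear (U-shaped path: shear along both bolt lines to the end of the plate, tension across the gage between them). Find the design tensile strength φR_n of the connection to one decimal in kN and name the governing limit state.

886.4 kN (gross-section yield governs)

Bolt shear: A_b = π(22)²/4 = 380.13 mm². φR_n = 0.75 × 469 × 380.13 × 8 × 1 = 1069.7 kN.
Bearing (14 mm plate, F_u = 450 MPa): end bolts L_c = 53 − 24/2 = 41, R_n = min(1.2×41×14×450, 2.4×22×14×450) = 309.96 kN/bolt; interior L_c = 61 − 24 = 37, R_n = 279.72 kN/bolt. φR_n = 0.75 × (2×309.96 + 6×279.72) = 1723.7 kN.
Tension yield (gross): A_g = 201×14 = 2814 mm². φR_n = 0.90 × 350 × 2814 = 886.4 kN.
Block shear: shear path 2×[53+3×61] = 2×236 mm, A_gv = 6608, A_nv = 2×(236 − 3.5×26)×14 = 4060 mm²; tension across gage: (67 − 1×26)×14 = 574 mm². R_n = min(0.6×450×4060, 0.6×350×6608) + 1.0×450×574 = min(1096.2, 1387.7) + 258.3 = 1354.5 kN. φR_n = 0.75 × 1354.5 = 1015.9 kN.
Governing: min(1069.7, 1723.7, 886.4, 1015.9) = 886.4 kN → gross-section yield.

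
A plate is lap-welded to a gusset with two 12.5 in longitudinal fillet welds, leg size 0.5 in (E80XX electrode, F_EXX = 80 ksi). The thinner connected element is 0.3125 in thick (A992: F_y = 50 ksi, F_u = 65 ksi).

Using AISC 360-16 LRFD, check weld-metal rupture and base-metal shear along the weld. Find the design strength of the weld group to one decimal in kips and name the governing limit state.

Weld metal: throat = 0.707×0.5 = 0.3535 in, L = 2×12.5 = 25 in. φR_n = 0.75 × 0.6 × 80 × 0.3535 × 25 = 318.2 kips.
Base metal shear (0.3125 in plate): yield φR_n = 1.0×0.6×50×0.3125×25 = 234.4 kips; rupture φR_n = 0.75×0.6×65×0.3125×25 = 228.5 kips; take 228.5 kips (rupture).
Governing: min(318.2, 228.5) = 228.5 kips → base-metal shear.

228.5 kips (base-metal shear governs)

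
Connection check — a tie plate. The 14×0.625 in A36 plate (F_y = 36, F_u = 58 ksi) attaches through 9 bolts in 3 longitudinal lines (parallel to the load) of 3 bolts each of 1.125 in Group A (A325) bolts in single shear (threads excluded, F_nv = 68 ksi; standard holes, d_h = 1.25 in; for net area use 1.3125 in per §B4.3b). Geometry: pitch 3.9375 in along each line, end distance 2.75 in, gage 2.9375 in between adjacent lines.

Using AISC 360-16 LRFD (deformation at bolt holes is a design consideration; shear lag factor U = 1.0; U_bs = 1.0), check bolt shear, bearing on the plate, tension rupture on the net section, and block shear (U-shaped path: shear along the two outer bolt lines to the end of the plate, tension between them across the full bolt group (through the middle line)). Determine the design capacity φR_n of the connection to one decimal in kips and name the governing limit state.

273.6 kips (net-section rupture governs)

Bolt shear: A_b = π(1.125)²/4 = 0.99402 in². φR_n = 0.75 × 68 × 0.99402 × 9 × 1 = 456.3 kips.
Bearing (0.625 in plate, F_u = 58 ksi): end bolts L_c = 2.75 − 1.25/2 = 2.125, R_n = min(1.2×2.125×0.625×58, 2.4×1.125×0.625×58) = 92.438 kips/bolt; interior L_c = 3.9375 − 1.25 = 2.6875, R_n = 97.875 kips/bolt. φR_n = 0.75 × (3×92.438 + 6×97.875) = 648.4 kips.
Tension rupture (net): A_n = (14 − 3×1.3125)×0.625 = 6.2891 in² (U = 1.0, A_e = A_n). φR_n = 0.75 × 58 × 6.2891 = 273.6 kips.
Block shear: shear path 2×[2.75+2×3.9375] = 2×10.625 in, A_gv = 13.281, A_nv = 2×(10.625 − 2.5×1.3125)×0.625 = 9.1797 in²; tension across gage: (5.875 − 2×1.3125)×0.625 = 2.0313 in². R_n = min(0.6×58×9.1797, 0.6×36×13.281) + 1.0×58×2.0313 = min(319.45, 286.87) + 117.82 = 404.69 kips. φR_n = 0.75 × 404.69 = 303.5 kips.
Governing: min(456.3, 648.4, 273.6, 303.5) = 273.6 kips → net-section rupture.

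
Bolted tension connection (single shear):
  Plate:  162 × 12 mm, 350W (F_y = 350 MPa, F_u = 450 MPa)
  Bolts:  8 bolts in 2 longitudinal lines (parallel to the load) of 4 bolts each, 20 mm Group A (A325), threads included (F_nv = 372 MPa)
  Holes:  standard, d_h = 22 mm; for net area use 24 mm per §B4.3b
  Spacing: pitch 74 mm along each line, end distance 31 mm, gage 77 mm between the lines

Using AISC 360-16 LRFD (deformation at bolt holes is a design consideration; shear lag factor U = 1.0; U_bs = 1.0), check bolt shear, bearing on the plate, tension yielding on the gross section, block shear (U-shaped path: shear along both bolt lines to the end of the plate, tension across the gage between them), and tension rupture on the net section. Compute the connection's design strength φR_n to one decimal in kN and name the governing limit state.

461.7 kN (net-section rupture governs)

Bolt shear: A_b = π(20)²/4 = 314.16 mm². φR_n = 0.75 × 372 × 314.16 × 8 × 1 = 701.2 kN.
Bearing (12 mm plate, F_u = 450 MPa): end bolts L_c = 31 − 22/2 = 20, R_n = min(1.2×20×12×450, 2.4×20×12×450) = 129.6 kN/bolt; interior L_c = 74 − 22 = 52, R_n = 259.2 kN/bolt. φR_n = 0.75 × (2×129.6 + 6×259.2) = 1360.8 kN.
Tension yield (gross): A_g = 162×12 = 1944 mm². φR_n = 0.90 × 350 × 1944 = 612.4 kN.
Block shear: shear path 2×[31+3×74] = 2×253 mm, A_gv = 6072, A_nv = 2×(253 − 3.5×24)×12 = 4056 mm²; tension across gage: (77 − 1×24)×12 = 636 mm². R_n = min(0.6×450×4056, 0.6×350×6072) + 1.0×450×636 = min(1095.1, 1275.1) + 286.2 = 1381.3 kN. φR_n = 0.75 × 1381.3 = 1036.0 kN.
Tension rupture (net): A_n = (162 − 2×24)×12 = 1368 mm² (U = 1.0, A_e = A_n). φR_n = 0.75 × 450 × 1368 = 461.7 kN.
Governing: min(701.2, 1360.8, 612.4, 1036.0, 461.7) = 461.7 kN → net-section rupture.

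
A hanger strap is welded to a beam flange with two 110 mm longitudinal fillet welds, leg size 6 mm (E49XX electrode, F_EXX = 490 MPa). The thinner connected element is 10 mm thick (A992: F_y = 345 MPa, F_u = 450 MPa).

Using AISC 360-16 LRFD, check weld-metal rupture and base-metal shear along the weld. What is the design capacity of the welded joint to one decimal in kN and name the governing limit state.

Weld metal: throat = 0.707×6 = 4.242 mm, L = 2×110 = 220 mm. φR_n = 0.75 × 0.6 × 490 × 4.242 × 220 = 205.8 kN.
Base metal shear (10 mm plate): yield φR_n = 1.0×0.6×345×10×220 = 455.4 kN; rupture φR_n = 0.75×0.6×450×10×220 = 445.5 kN; take 445.5 kN (rupture).
Governing: min(205.8, 445.5) = 205.8 kN → weld metal.

205.8 kN (weld metal governs)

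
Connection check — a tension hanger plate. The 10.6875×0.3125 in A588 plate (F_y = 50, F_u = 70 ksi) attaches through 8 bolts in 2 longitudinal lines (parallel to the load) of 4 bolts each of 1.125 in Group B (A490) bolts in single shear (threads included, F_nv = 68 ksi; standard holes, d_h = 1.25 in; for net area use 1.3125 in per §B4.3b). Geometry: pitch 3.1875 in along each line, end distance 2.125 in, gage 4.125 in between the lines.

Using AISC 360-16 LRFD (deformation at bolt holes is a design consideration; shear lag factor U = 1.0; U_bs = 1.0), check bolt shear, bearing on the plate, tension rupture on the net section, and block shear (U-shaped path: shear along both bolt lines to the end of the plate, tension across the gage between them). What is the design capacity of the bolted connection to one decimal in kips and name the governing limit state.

Bolt shear: A_b = π(1.125)²/4 = 0.99402 in². φR_n = 0.75 × 68 × 0.99402 × 8 × 1 = 405.6 kips.
Bearing (0.3125 in plate, F_u = 70 ksi): end bolts L_c = 2.125 − 1.25/2 = 1.5, R_n = min(1.2×1.5×0.3125×70, 2.4×1.125×0.3125×70) = 39.375 kips/bolt; interior L_c = 3.1875 − 1.25 = 1.9375, R_n = 50.859 kips/bolt. φR_n = 0.75 × (2×39.375 + 6×50.859) = 287.9 kips.
Tension rupture (net): A_n = (10.6875 − 2×1.3125)×0.3125 = 2.5195 in² (U = 1.0, A_e = A_n). φR_n = 0.75 × 70 × 2.5195 = 132.3 kips.
Block shear: shear path 2×[2.125+3×3.1875] = 2×11.6875 in, A_gv = 7.3047, A_nv = 2×(11.6875 − 3.5×1.3125)×0.3125 = 4.4336 in²; tension across gage: (4.125 − 1×1.3125)×0.3125 = 0.87891 in². R_n = min(0.6×70×4.4336, 0.6×50×7.3047) + 1.0×70×0.87891 = min(186.21, 219.14) + 61.524 = 247.73 kips. φR_n = 0.75 × 247.73 = 185.8 kips.
Governing: min(405.6, 287.9, 132.3, 185.8) = 132.3 kips → net-section rupture.

132.3 kips (net-section rupture governs)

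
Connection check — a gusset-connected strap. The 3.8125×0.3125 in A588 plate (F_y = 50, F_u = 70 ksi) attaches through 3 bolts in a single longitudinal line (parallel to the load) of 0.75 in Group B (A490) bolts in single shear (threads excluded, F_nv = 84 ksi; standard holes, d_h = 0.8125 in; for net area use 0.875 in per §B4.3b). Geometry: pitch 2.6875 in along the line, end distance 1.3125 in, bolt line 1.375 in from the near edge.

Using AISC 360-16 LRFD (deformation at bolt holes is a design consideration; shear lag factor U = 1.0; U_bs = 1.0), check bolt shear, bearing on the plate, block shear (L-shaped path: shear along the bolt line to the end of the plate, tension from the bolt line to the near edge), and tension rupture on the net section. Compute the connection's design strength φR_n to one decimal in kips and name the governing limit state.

48.2 kips (net-section rupture governs)

Bolt shear: A_b = π(0.75)²/4 = 0.44179 in². φR_n = 0.75 × 84 × 0.44179 × 3 × 1 = 83.5 kips.
Bearing (0.3125 in plate, F_u = 70 ksi): end bolts L_c = 1.3125 − 0.8125/2 = 0.90625, R_n = min(1.2×0.90625×0.3125×70, 2.4×0.75×0.3125×70) = 23.789 kips/bolt; interior L_c = 2.6875 − 0.8125 = 1.875, R_n = 39.375 kips/bolt. φR_n = 0.75 × (1×23.789 + 2×39.375) = 76.9 kips.
Block shear: shear path 1×[1.3125+2×2.6875] = 1×6.6875 in, A_gv = 2.0898, A_nv = 1×(6.6875 − 2.5×0.875)×0.3125 = 1.4063 in²; tension to near edge: (1.375 − 0.5×0.875)×0.3125 = 0.29297 in². R_n = min(0.6×70×1.4063, 0.6×50×2.0898) + 1.0×70×0.29297 = min(59.065, 62.694) + 20.508 = 79.573 kips. φR_n = 0.75 × 79.573 = 59.7 kips.
Tension rupture (net): A_n = (3.8125 − 1×0.875)×0.3125 = 0.91797 in² (U = 1.0, A_e = A_n). φR_n = 0.75 × 70 × 0.91797 = 48.2 kips.
Governing: min(83.5, 76.9, 59.7, 48.2) = 48.2 kips → net-section rupture.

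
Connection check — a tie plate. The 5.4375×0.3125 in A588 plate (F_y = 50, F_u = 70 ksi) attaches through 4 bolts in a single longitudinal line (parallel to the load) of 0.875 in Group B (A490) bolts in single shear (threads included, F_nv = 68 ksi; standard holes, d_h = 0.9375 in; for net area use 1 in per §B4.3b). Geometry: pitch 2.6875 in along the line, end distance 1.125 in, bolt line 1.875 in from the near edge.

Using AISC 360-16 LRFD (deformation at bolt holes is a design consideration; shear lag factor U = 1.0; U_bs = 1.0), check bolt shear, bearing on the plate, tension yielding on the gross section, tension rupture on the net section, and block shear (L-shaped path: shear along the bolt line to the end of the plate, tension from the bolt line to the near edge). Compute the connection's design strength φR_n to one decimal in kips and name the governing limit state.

72.8 kips (net-section rupture governs)

Bolt shear: A_b = π(0.875)²/4 = 0.60132 in². φR_n = 0.75 × 68 × 0.60132 × 4 × 1 = 122.7 kips.
Bearing (0.3125 in plate, F_u = 70 ksi): end bolts L_c = 1.125 − 0.9375/2 = 0.65625, R_n = min(1.2×0.65625×0.3125×70, 2.4×0.875×0.3125×70) = 17.227 kips/bolt; interior L_c = 2.6875 − 0.9375 = 1.75, R_n = 45.938 kips/bolt. φR_n = 0.75 × (1×17.227 + 3×45.938) = 116.3 kips.
Tension yield (gross): A_g = 5.4375×0.3125 = 1.6992 in². φR_n = 0.90 × 50 × 1.6992 = 76.5 kips.
Tension rupture (net): A_n = (5.4375 − 1×1)×0.3125 = 1.3867 in² (U = 1.0, A_e = A_n). φR_n = 0.75 × 70 × 1.3867 = 72.8 kips.
Block shear: shear path 1×[1.125+3×2.6875] = 1×9.1875 in, A_gv = 2.8711, A_nv = 1×(9.1875 − 3.5×1)×0.3125 = 1.7773 in²; tension to near edge: (1.875 − 0.5×1)×0.3125 = 0.42969 in². R_n = min(0.6×70×1.7773, 0.6×50×2.8711) + 1.0×70×0.42969 = min(74.647, 86.133) + 30.078 = 104.73 kips. φR_n = 0.75 × 104.73 = 78.5 kips.
Governing: min(122.7, 116.3, 76.5, 72.8, 78.5) = 72.8 kips → net-section rupture.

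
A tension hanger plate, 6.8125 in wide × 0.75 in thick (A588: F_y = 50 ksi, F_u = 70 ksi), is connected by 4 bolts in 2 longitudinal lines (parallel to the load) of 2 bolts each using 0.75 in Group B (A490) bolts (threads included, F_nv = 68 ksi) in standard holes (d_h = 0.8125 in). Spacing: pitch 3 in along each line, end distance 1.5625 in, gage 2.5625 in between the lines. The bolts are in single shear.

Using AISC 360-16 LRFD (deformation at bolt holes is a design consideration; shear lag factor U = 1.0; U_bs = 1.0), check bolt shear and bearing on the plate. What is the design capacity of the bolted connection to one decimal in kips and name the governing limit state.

90.1 kips (bolt shear governs)

Bolt shear: A_b = π(0.75)²/4 = 0.44179 in². φR_n = 0.75 × 68 × 0.44179 × 4 × 1 = 90.1 kips.
Bearing (0.75 in plate, F_u = 70 ksi): end bolts L_c = 1.5625 − 0.8125/2 = 1.15625, R_n = min(1.2×1.15625×0.75×70, 2.4×0.75×0.75×70) = 72.844 kips/bolt; interior L_c = 3 − 0.8125 = 2.1875, R_n = 94.5 kips/bolt. φR_n = 0.75 × (2×72.844 + 2×94.5) = 251.0 kips.
Governing: min(90.1, 251.0) = 90.1 kips → bolt shear.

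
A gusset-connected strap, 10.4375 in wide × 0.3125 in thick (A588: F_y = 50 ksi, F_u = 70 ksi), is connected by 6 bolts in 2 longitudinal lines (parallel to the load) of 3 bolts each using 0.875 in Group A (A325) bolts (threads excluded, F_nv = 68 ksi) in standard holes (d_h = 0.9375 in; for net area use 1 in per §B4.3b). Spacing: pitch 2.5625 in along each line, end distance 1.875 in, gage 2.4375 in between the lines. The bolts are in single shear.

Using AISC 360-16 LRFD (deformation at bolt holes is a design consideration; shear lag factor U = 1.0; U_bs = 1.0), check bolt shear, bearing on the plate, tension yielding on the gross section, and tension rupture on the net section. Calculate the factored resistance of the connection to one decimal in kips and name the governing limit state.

138.4 kips (net-section rupture governs)

Bolt shear: A_b = π(0.875)²/4 = 0.60132 in². φR_n = 0.75 × 68 × 0.60132 × 6 × 1 = 184.0 kips.
Bearing (0.3125 in plate, F_u = 70 ksi): end bolts L_c = 1.875 − 0.9375/2 = 1.40625, R_n = min(1.2×1.40625×0.3125×70, 2.4×0.875×0.3125×70) = 36.914 kips/bolt; interior L_c = 2.5625 − 0.9375 = 1.625, R_n = 42.656 kips/bolt. φR_n = 0.75 × (2×36.914 + 4×42.656) = 183.3 kips.
Tension yield (gross): A_g = 10.4375×0.3125 = 3.2617 in². φR_n = 0.90 × 50 × 3.2617 = 146.8 kips.
Tension rupture (net): A_n = (10.4375 − 2×1)×0.3125 = 2.6367 in² (U = 1.0, A_e = A_n). φR_n = 0.75 × 70 × 2.6367 = 138.4 kips.
Governing: min(184.0, 183.3, 146.8, 138.4) = 138.4 kips → net-section rupture.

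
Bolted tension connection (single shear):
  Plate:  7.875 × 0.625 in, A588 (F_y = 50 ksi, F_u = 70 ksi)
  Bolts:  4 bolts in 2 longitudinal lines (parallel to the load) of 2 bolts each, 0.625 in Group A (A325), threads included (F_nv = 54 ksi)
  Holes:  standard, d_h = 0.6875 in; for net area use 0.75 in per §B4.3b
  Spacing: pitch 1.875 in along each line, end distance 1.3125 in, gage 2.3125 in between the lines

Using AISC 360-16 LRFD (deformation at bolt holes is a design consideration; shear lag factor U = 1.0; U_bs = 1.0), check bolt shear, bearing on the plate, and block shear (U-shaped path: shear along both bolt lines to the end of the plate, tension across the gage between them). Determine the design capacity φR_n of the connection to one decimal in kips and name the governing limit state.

Bolt shear: A_b = π(0.625)²/4 = 0.3068 in². φR_n = 0.75 × 54 × 0.3068 × 4 × 1 = 49.7 kips.
Bearing (0.625 in plate, F_u = 70 ksi): end bolts L_c = 1.3125 − 0.6875/2 = 0.96875, R_n = min(1.2×0.96875×0.625×70, 2.4×0.625×0.625×70) = 50.859 kips/bolt; interior L_c = 1.875 − 0.6875 = 1.1875, R_n = 62.344 kips/bolt. φR_n = 0.75 × (2×50.859 + 2×62.344) = 169.8 kips.
Block shear: shear path 2×[1.3125+1×1.875] = 2×3.1875 in, A_gv = 3.9844, A_nv = 2×(3.1875 − 1.5×0.75)×0.625 = 2.5781 in²; tension across gage: (2.3125 − 1×0.75)×0.625 = 0.97656 in². R_n = min(0.6×70×2.5781, 0.6×50×3.9844) + 1.0×70×0.97656 = min(108.28, 119.53) + 68.359 = 176.64 kips. φR_n = 0.75 × 176.64 = 132.5 kips.
Governing: min(49.7, 169.8, 132.5) = 49.7 kips → bolt shear.

49.7 kips (bolt shear governs)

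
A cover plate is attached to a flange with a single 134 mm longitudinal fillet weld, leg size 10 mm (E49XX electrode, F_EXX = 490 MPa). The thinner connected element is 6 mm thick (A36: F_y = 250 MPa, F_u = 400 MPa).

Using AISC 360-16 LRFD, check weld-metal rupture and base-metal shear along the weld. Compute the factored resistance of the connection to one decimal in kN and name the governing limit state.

120.6 kN (base-metal shear governs)

Weld metal: throat = 0.707×10 = 7.07 mm, L = 134 mm. φR_n = 0.75 × 0.6 × 490 × 7.07 × 134 = 208.9 kN.
Base metal shear (6 mm plate): yield φR_n = 1.0×0.6×250×6×134 = 120.6 kN; rupture φR_n = 0.75×0.6×400×6×134 = 144.7 kN; take 120.6 kN (yield).
Governing: min(208.9, 120.6) = 120.6 kN → base-metal shear.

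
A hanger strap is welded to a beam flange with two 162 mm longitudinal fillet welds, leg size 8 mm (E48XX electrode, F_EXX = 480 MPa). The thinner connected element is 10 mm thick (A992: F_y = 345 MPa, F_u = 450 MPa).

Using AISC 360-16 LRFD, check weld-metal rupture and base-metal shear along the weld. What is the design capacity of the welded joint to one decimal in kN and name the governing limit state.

Weld metal: throat = 0.707×8 = 5.656 mm, L = 2×162 = 324 mm. φR_n = 0.75 × 0.6 × 480 × 5.656 × 324 = 395.8 kN.
Base metal shear (10 mm plate): yield φR_n = 1.0×0.6×345×10×324 = 670.7 kN; rupture φR_n = 0.75×0.6×450×10×324 = 656.1 kN; take 656.1 kN (rupture).
Governing: min(395.8, 656.1) = 395.8 kN → weld metal.

395.8 kN (weld metal governs)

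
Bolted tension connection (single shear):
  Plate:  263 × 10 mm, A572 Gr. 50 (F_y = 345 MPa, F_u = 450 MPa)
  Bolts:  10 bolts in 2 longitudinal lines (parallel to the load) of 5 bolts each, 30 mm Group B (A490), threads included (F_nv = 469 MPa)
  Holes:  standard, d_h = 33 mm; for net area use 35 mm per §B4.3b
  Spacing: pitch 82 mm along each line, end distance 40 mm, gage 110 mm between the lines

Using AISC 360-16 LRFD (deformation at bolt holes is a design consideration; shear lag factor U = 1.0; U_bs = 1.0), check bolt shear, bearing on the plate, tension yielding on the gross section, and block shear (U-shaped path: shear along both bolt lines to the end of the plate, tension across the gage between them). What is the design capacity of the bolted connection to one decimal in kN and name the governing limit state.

816.6 kN (gross-section yield governs)

Bolt shear: A_b = π(30)²/4 = 706.86 mm². φR_n = 0.75 × 469 × 706.86 × 10 × 1 = 2486.4 kN.
Bearing (10 mm plate, F_u = 450 MPa): end bolts L_c = 40 − 33/2 = 23.5, R_n = min(1.2×23.5×10×450, 2.4×30×10×450) = 126.9 kN/bolt; interior L_c = 82 − 33 = 49, R_n = 264.6 kN/bolt. φR_n = 0.75 × (2×126.9 + 8×264.6) = 1778.0 kN.
Tension yield (gross): A_g = 263×10 = 2630 mm². φR_n = 0.90 × 345 × 2630 = 816.6 kN.
Block shear: shear path 2×[40+4×82] = 2×368 mm, A_gv = 7360, A_nv = 2×(368 − 4.5×35)×10 = 4210 mm²; tension across gage: (110 − 1×35)×10 = 750 mm². R_n = min(0.6×450×4210, 0.6×345×7360) + 1.0×450×750 = min(1136.7, 1523.5) + 337.5 = 1474.2 kN. φR_n = 0.75 × 1474.2 = 1105.7 kN.
Governing: min(2486.4, 1778.0, 816.6, 1105.7) = 816.6 kN → gross-section yield.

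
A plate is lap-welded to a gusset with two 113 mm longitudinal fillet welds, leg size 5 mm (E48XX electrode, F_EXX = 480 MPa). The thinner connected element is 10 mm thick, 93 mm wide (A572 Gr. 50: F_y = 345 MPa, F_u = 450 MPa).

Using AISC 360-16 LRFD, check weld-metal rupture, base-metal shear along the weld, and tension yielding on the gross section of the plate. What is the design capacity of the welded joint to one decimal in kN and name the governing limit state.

172.6 kN (weld metal governs)

Weld metal: throat = 0.707×5 = 3.535 mm, L = 2×113 = 226 mm. φR_n = 0.75 × 0.6 × 480 × 3.535 × 226 = 172.6 kN.
Base metal shear (10 mm plate): yield φR_n = 1.0×0.6×345×10×226 = 467.8 kN; rupture φR_n = 0.75×0.6×450×10×226 = 457.7 kN; take 457.7 kN (rupture).
Tension yield (gross): A_g = 93×10 = 930 mm². φR_n = 0.90 × 345 × 930 = 288.8 kN.
Governing: min(172.6, 457.7, 288.8) = 172.6 kN → weld metal.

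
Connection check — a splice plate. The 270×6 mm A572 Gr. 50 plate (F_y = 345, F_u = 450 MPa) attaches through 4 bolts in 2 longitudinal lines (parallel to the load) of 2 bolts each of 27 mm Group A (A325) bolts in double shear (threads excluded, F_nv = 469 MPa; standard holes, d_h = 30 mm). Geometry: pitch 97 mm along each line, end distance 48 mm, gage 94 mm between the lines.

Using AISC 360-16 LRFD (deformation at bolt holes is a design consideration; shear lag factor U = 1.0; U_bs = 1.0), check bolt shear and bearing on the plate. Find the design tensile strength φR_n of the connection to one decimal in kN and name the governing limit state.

422.8 kN (bearing governs)

Bolt shear: A_b = π(27)²/4 = 572.56 mm². φR_n = 0.75 × 469 × 572.56 × 4 × 2 = 1611.2 kN.
Bearing (6 mm plate, F_u = 450 MPa): end bolts L_c = 48 − 30/2 = 33, R_n = min(1.2×33×6×450, 2.4×27×6×450) = 106.92 kN/bolt; interior L_c = 97 − 30 = 67, R_n = 174.96 kN/bolt. φR_n = 0.75 × (2×106.92 + 2×174.96) = 422.8 kN.
Governing: min(1611.2, 422.8) = 422.8 kN → bearing.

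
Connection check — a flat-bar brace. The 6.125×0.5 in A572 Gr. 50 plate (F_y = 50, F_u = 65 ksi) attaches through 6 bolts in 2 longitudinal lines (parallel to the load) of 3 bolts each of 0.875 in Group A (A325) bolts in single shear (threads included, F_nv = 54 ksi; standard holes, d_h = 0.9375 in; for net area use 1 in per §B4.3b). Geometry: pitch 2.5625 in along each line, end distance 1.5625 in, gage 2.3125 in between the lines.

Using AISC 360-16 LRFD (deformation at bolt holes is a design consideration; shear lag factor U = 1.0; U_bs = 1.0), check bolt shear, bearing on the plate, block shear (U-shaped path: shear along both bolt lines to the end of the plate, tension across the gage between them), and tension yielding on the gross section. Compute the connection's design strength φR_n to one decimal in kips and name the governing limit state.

137.8 kips (gross-section yield governs)

Bolt shear: A_b = π(0.875)²/4 = 0.60132 in². φR_n = 0.75 × 54 × 0.60132 × 6 × 1 = 146.1 kips.
Bearing (0.5 in plate, F_u = 65 ksi): end bolts L_c = 1.5625 − 0.9375/2 = 1.09375, R_n = min(1.2×1.09375×0.5×65, 2.4×0.875×0.5×65) = 42.656 kips/bolt; interior L_c = 2.5625 − 0.9375 = 1.625, R_n = 63.375 kips/bolt. φR_n = 0.75 × (2×42.656 + 4×63.375) = 254.1 kips.
Block shear: shear path 2×[1.5625+2×2.5625] = 2×6.6875 in, A_gv = 6.6875, A_nv = 2×(6.6875 − 2.5×1)×0.5 = 4.1875 in²; tension across gage: (2.3125 − 1×1)×0.5 = 0.65625 in². R_n = min(0.6×65×4.1875, 0.6×50×6.6875) + 1.0×65×0.65625 = min(163.31, 200.63) + 42.656 = 205.97 kips. φR_n = 0.75 × 205.97 = 154.5 kips.
Tension yield (gross): A_g = 6.125×0.5 = 3.0625 in². φR_n = 0.90 × 50 × 3.0625 = 137.8 kips.
Governing: min(146.1, 254.1, 154.5, 137.8) = 137.8 kips → gross-section yield.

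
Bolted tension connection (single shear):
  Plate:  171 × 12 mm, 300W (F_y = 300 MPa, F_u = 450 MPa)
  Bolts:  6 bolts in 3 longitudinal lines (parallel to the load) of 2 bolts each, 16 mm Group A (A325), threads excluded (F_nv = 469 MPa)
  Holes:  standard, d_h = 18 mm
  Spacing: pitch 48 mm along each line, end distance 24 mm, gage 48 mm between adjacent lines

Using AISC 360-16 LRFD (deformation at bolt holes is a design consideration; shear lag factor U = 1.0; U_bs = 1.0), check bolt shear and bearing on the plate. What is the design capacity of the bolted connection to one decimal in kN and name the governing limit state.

Bolt shear: A_b = π(16)²/4 = 201.06 mm². φR_n = 0.75 × 469 × 201.06 × 6 × 1 = 424.3 kN.
Bearing (12 mm plate, F_u = 450 MPa): end bolts L_c = 24 − 18/2 = 15, R_n = min(1.2×15×12×450, 2.4×16×12×450) = 97.2 kN/bolt; interior L_c = 48 − 18 = 30, R_n = 194.4 kN/bolt. φR_n = 0.75 × (3×97.2 + 3×194.4) = 656.1 kN.
Governing: min(424.3, 656.1) = 424.3 kN → bolt shear.

424.3 kN (bolt shear governs)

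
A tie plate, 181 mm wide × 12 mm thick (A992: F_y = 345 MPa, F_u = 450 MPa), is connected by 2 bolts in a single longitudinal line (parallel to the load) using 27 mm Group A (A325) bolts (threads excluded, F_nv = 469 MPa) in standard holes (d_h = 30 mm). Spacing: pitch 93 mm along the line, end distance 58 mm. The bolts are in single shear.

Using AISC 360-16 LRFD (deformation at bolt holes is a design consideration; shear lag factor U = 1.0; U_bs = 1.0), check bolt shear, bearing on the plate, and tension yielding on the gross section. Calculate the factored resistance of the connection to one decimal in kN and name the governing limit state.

402.8 kN (bolt shear governs)

Bolt shear: A_b = π(27)²/4 = 572.56 mm². φR_n = 0.75 × 469 × 572.56 × 2 × 1 = 402.8 kN.
Bearing (12 mm plate, F_u = 450 MPa): end bolts L_c = 58 − 30/2 = 43, R_n = min(1.2×43×12×450, 2.4×27×12×450) = 278.64 kN/bolt; interior L_c = 93 − 30 = 63, R_n = 349.92 kN/bolt. φR_n = 0.75 × (1×278.64 + 1×349.92) = 471.4 kN.
Tension yield (gross): A_g = 181×12 = 2172 mm². φR_n = 0.90 × 345 × 2172 = 674.4 kN.
Governing: min(402.8, 471.4, 674.4) = 402.8 kN → bolt shear.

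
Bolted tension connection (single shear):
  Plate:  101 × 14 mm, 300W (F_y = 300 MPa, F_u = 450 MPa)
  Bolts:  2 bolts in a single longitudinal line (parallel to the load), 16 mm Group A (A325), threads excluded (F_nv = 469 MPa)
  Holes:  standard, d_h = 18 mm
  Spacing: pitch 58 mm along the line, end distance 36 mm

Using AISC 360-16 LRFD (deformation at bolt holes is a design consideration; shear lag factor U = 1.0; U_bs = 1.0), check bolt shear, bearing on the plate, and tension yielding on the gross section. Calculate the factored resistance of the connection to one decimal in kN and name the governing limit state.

Bolt shear: A_b = π(16)²/4 = 201.06 mm². φR_n = 0.75 × 469 × 201.06 × 2 × 1 = 141.4 kN.
Bearing (14 mm plate, F_u = 450 MPa): end bolts L_c = 36 − 18/2 = 27, R_n = min(1.2×27×14×450, 2.4×16×14×450) = 204.12 kN/bolt; interior L_c = 58 − 18 = 40, R_n = 241.92 kN/bolt. φR_n = 0.75 × (1×204.12 + 1×241.92) = 334.5 kN.
Tension yield (gross): A_g = 101×14 = 1414 mm². φR_n = 0.90 × 300 × 1414 = 381.8 kN.
Governing: min(141.4, 334.5, 381.8) = 141.4 kN → bolt shear.

141.4 kN (bolt shear governs)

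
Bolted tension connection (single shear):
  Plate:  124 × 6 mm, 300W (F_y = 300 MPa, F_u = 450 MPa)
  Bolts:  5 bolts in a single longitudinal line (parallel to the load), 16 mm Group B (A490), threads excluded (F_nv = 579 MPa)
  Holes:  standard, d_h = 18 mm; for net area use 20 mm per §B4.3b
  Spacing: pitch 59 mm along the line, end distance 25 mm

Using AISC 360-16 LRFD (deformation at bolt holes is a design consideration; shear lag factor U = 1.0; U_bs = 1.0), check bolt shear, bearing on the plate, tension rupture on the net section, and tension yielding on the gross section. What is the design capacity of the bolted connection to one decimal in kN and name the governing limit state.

200.9 kN (gross-section yield governs)

Bolt shear: A_b = π(16)²/4 = 201.06 mm². φR_n = 0.75 × 579 × 201.06 × 5 × 1 = 436.6 kN.
Bearing (6 mm plate, F_u = 450 MPa): end bolts L_c = 25 − 18/2 = 16, R_n = min(1.2×16×6×450, 2.4×16×6×450) = 51.84 kN/bolt; interior L_c = 59 − 18 = 41, R_n = 103.68 kN/bolt. φR_n = 0.75 × (1×51.84 + 4×103.68) = 349.9 kN.
Tension rupture (net): A_n = (124 − 1×20)×6 = 624 mm² (U = 1.0, A_e = A_n). φR_n = 0.75 × 450 × 624 = 210.6 kN.
Tension yield (gross): A_g = 124×6 = 744 mm². φR_n = 0.90 × 300 × 744 = 200.9 kN.
Governing: min(436.6, 349.9, 210.6, 200.9) = 200.9 kN → gross-section yield.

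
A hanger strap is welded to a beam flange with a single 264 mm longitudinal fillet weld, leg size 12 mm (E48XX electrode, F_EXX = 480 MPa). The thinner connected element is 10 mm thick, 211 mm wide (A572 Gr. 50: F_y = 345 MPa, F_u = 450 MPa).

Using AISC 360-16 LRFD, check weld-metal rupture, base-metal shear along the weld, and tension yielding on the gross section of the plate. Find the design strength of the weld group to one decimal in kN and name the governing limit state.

Weld metal: throat = 0.707×12 = 8.484 mm, L = 264 mm. φR_n = 0.75 × 0.6 × 480 × 8.484 × 264 = 483.8 kN.
Base metal shear (10 mm plate): yield φR_n = 1.0×0.6×345×10×264 = 546.5 kN; rupture φR_n = 0.75×0.6×450×10×264 = 534.6 kN; take 534.6 kN (rupture).
Tension yield (gross): A_g = 211×10 = 2110 mm². φR_n = 0.90 × 345 × 2110 = 655.2 kN.
Governing: min(483.8, 534.6, 655.2) = 483.8 kN → weld metal.

483.8 kN (weld metal governs)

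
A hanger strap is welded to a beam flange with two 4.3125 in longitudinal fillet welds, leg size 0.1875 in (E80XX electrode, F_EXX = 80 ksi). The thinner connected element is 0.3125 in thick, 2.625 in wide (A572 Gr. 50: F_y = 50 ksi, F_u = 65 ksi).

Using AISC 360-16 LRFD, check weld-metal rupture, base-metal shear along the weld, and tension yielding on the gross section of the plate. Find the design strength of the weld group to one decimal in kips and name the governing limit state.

Weld metal: throat = 0.707×0.1875 = 0.13256 in, L = 2×4.3125 = 8.625 in. φR_n = 0.75 × 0.6 × 80 × 0.13256 × 8.625 = 41.2 kips.
Base metal shear (0.3125 in plate): yield φR_n = 1.0×0.6×50×0.3125×8.625 = 80.9 kips; rupture φR_n = 0.75×0.6×65×0.3125×8.625 = 78.8 kips; take 78.8 kips (rupture).
Tension yield (gross): A_g = 2.625×0.3125 = 0.82031 in². φR_n = 0.90 × 50 × 0.82031 = 36.9 kips.
Governing: min(41.2, 78.8, 36.9) = 36.9 kips → gross-section yield.

36.9 kips (gross-section yield governs)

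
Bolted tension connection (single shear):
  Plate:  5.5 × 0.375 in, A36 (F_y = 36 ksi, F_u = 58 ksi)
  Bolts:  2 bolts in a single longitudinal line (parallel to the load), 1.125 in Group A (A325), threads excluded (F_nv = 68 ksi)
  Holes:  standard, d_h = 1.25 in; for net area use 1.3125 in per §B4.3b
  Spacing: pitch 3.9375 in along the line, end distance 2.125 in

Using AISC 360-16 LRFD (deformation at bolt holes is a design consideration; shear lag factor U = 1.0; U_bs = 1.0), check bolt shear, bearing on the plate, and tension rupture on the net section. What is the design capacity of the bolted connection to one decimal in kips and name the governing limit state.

Bolt shear: A_b = π(1.125)²/4 = 0.99402 in². φR_n = 0.75 × 68 × 0.99402 × 2 × 1 = 101.4 kips.
Bearing (0.375 in plate, F_u = 58 ksi): end bolts L_c = 2.125 − 1.25/2 = 1.5, R_n = min(1.2×1.5×0.375×58, 2.4×1.125×0.375×58) = 39.15 kips/bolt; interior L_c = 3.9375 − 1.25 = 2.6875, R_n = 58.725 kips/bolt. φR_n = 0.75 × (1×39.15 + 1×58.725) = 73.4 kips.
Tension rupture (net): A_n = (5.5 − 1×1.3125)×0.375 = 1.5703 in² (U = 1.0, A_e = A_n). φR_n = 0.75 × 58 × 1.5703 = 68.3 kips.
Governing: min(101.4, 73.4, 68.3) = 68.3 kips → net-section rupture.

68.3 kips (net-section rupture governs)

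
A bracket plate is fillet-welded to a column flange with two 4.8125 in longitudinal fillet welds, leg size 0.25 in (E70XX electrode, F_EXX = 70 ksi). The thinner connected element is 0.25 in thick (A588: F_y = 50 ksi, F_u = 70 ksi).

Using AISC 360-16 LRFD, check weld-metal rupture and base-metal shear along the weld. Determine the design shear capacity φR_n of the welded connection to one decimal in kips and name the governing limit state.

Weld metal: throat = 0.707×0.25 = 0.17675 in, L = 2×4.8125 = 9.625 in. φR_n = 0.75 × 0.6 × 70 × 0.17675 × 9.625 = 53.6 kips.
Base metal shear (0.25 in plate): yield φR_n = 1.0×0.6×50×0.25×9.625 = 72.2 kips; rupture φR_n = 0.75×0.6×70×0.25×9.625 = 75.8 kips; take 72.2 kips (yield).
Governing: min(53.6, 72.2) = 53.6 kips → weld metal.

53.6 kips (weld metal governs)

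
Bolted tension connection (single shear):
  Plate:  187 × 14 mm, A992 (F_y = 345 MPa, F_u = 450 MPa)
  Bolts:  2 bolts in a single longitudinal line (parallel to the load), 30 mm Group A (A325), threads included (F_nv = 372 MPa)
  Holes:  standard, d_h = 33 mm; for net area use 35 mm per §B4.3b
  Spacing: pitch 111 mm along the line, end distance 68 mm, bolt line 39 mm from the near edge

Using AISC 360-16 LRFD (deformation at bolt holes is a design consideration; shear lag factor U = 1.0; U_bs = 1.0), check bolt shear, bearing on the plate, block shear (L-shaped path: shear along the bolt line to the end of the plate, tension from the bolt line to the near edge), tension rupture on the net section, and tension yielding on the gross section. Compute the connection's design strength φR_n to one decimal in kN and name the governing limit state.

394.4 kN (bolt shear governs)

Bolt shear: A_b = π(30)²/4 = 706.86 mm². φR_n = 0.75 × 372 × 706.86 × 2 × 1 = 394.4 kN.
Bearing (14 mm plate, F_u = 450 MPa): end bolts L_c = 68 − 33/2 = 51.5, R_n = min(1.2×51.5×14×450, 2.4×30×14×450) = 389.34 kN/bolt; interior L_c = 111 − 33 = 78, R_n = 453.6 kN/bolt. φR_n = 0.75 × (1×389.34 + 1×453.6) = 632.2 kN.
Block shear: shear path 1×[68+1×111] = 1×179 mm, A_gv = 2506, A_nv = 1×(179 − 1.5×35)×14 = 1771 mm²; tension to near edge: (39 − 0.5×35)×14 = 301 mm². R_n = min(0.6×450×1771, 0.6×345×2506) + 1.0×450×301 = min(478.17, 518.74) + 135.45 = 613.62 kN. φR_n = 0.75 × 613.62 = 460.2 kN.
Tension rupture (net): A_n = (187 − 1×35)×14 = 2128 mm² (U = 1.0, A_e = A_n). φR_n = 0.75 × 450 × 2128 = 718.2 kN.
Tension yield (gross): A_g = 187×14 = 2618 mm². φR_n = 0.90 × 345 × 2618 = 812.9 kN.
Governing: min(394.4, 632.2, 460.2, 718.2, 812.9) = 394.4 kN → bolt shear.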